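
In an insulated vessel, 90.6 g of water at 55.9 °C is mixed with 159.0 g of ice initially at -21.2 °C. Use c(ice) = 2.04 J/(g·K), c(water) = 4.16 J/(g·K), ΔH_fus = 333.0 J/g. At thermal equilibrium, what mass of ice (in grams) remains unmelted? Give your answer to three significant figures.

m_ice remaining = 116 g

Heat to warm all ice to 0 °C: 159.0×2.04×21.2 = 6876.4 J
Heat released by water cooling to 0 °C: 90.6×4.16×55.9 = 21068 J
21068 J < 6876.4 + 159.0×333.0 = 59823.4 J, so not all ice melts; final T = 0 °C.
Heat left for melting: 21068 − 6876.4 = 14191.6 J
Mass melted = 14191.6 / 333.0 = 42.62 g
Ice remaining = 159.0 − 42.62 = 116.38 g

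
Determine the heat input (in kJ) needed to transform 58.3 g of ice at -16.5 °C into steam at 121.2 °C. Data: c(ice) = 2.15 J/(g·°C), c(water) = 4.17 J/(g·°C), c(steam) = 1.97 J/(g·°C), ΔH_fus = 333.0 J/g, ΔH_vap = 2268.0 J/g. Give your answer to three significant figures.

q = 180 kJ

q1 (heat ice -16.5→0.0 °C): 58.3 × 2.15 × 16.5 = 2068 J
q2 (melt at 0 °C): 58.3 × 333.0 = 19414 J
q3 (heat water 0.0→100.0 °C): 58.3 × 4.17 × 100.0 = 24311 J
q4 (vaporize at 100 °C): 58.3 × 2268.0 = 132224 J
q5 (heat steam 100.0→121.2 °C): 58.3 × 1.97 × 21.2 = 2435 J
Total: 2068 + 19414 + 24311 + 132224 + 2435 = 180452 J = 180 kJ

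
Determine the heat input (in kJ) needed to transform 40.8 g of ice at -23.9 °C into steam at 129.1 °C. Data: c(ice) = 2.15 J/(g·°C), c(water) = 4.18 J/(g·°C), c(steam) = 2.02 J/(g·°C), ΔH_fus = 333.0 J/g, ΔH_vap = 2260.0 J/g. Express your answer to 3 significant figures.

q1 (heat ice -23.9→0.0 °C): 40.8 × 2.15 × 23.9 = 2097 J
q2 (melt at 0 °C): 40.8 × 333.0 = 13586 J
q3 (heat water 0.0→100.0 °C): 40.8 × 4.18 × 100.0 = 17054 J
q4 (vaporize at 100 °C): 40.8 × 2260.0 = 92208 J
q5 (heat steam 100.0→129.1 °C): 40.8 × 2.02 × 29.1 = 2398 J
Total: 2097 + 13586 + 17054 + 92208 + 2398 = 127343 J = 127 kJ

q = 127 kJ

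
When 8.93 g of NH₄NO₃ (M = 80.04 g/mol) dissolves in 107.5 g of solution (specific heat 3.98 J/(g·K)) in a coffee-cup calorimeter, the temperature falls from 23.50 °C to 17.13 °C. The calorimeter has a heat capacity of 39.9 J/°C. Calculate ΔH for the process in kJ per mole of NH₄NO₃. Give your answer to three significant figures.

|ΔT| = |17.13 − 23.50| = 6.37 °C
|q_surr| = (107.5 × 3.98 + 39.9) × 6.37 = 467.75 × 6.37 = 2980 J
n(NH₄NO₃) = 8.93 / 80.04 = 0.1116 mol
Temperature fell, so q_rxn = +|q_surr| = 2.980 kJ
ΔH = q_rxn / n = 26.70 kJ/mol

ΔH = 26.7 kJ/mol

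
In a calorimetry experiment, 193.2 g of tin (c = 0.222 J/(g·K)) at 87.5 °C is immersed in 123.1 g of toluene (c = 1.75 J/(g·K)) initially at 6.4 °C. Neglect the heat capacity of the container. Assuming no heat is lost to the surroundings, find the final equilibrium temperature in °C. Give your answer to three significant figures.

Heat lost by tin = heat gained by toluene.
(193.2)(0.222)(87.5 − T) = (123.1)(1.75)(T − 6.4)
42.8904 (87.5 − T) = 215.425 (T − 6.4)
3752.9 − 42.8904 T = 215.425 T − 1378.7
5131.6 = 258.3154 T
T = 19.87 °C

T_f = 19.9 °C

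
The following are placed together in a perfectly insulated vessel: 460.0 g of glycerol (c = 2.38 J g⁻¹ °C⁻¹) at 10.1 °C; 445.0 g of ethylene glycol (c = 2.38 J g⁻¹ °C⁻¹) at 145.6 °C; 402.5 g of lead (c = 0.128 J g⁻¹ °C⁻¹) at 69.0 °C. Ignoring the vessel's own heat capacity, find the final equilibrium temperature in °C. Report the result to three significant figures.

T_f = 76.5 °C

Σ mᵢcᵢ(T − Tᵢ) = 0  ⇒  T = Σ mᵢcᵢTᵢ / Σ mᵢcᵢ
Σ mᵢcᵢ = 460.0×2.38 + 445.0×2.38 + 402.5×0.128 = 2205.42
Σ mᵢcᵢTᵢ = 1094.8×10.1 + 1059.1×145.6 + 51.52×69.0 = 168820
T = 168820 / 2205.42 = 76.548 °C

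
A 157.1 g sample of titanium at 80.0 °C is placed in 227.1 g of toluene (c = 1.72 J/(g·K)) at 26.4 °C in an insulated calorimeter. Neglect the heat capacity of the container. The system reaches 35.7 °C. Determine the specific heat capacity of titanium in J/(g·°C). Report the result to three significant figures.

q_gained = (227.1 × 1.72) × (35.7 − 26.4) = 3633 J
q_lost = 157.1 × c × (80.0 − 35.7) = 6959.53 c
Set equal: c = 3633 / 6959.53 = 0.522 J/(g·°C)

c = 0.522 J/(g·°C)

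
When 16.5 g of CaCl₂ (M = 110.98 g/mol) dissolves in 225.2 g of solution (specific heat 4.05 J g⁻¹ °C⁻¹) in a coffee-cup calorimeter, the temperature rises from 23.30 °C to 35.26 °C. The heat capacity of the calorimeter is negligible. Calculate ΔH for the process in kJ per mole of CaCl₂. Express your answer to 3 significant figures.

ΔH = -73.4 kJ/mol

|ΔT| = |35.26 − 23.30| = 11.96 °C
|q_surr| = (225.2 × 4.05) × 11.96 = 912.06 × 11.96 = 10910 J
n(CaCl₂) = 16.5 / 110.98 = 0.1487 mol
Temperature rose, so q_rxn = −|q_surr| = -10.91 kJ
ΔH = q_rxn / n = -73.37 kJ/mol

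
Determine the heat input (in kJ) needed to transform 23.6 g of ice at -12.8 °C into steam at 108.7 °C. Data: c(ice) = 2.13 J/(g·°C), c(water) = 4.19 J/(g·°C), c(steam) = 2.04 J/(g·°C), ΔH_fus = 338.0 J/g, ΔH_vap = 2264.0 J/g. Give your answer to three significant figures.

q1 (heat ice -12.8→0.0 °C): 23.6 × 2.13 × 12.8 = 643 J
q2 (melt at 0 °C): 23.6 × 338.0 = 7977 J
q3 (heat water 0.0→100.0 °C): 23.6 × 4.19 × 100.0 = 9888 J
q4 (vaporize at 100 °C): 23.6 × 2264.0 = 53430 J
q5 (heat steam 100.0→108.7 °C): 23.6 × 2.04 × 8.7 = 419 J
Total: 643 + 7977 + 9888 + 53430 + 419 = 72357 J = 72.4 kJ

q = 72.4 kJ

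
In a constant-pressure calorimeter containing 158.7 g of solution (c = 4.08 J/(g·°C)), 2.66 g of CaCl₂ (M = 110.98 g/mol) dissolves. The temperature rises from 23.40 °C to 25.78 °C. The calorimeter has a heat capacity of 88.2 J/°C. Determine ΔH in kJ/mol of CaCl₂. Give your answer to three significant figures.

ΔH = -73.1 kJ/mol

|ΔT| = |25.78 − 23.40| = 2.38 °C
|q_surr| = (158.7 × 4.08 + 88.2) × 2.38 = 735.696 × 2.38 = 1751.0 J
n(CaCl₂) = 2.66 / 110.98 = 0.023968 mol
Temperature rose, so q_rxn = −|q_surr| = -1.7510 kJ
ΔH = q_rxn / n = -73.06 kJ/mol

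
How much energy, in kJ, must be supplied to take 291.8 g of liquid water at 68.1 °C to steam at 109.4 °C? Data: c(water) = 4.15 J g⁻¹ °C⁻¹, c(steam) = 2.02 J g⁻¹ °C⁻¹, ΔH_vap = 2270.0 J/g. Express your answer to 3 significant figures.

q = 707 kJ

q1 (heat water 68.1→100.0 °C): 291.8 × 4.15 × 31.9 = 38630 J
q2 (vaporize at 100 °C): 291.8 × 2270.0 = 662386 J
q3 (heat steam 100.0→109.4 °C): 291.8 × 2.02 × 9.4 = 5541 J
Total: 38630 + 662386 + 5541 = 706557 J = 707 kJ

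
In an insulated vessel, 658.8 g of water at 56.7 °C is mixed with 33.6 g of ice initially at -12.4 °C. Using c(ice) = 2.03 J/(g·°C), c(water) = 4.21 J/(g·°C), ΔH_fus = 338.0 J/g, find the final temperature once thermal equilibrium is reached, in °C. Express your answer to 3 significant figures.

T_f = 49.8 °C

Heat to bring ice to 0 °C and melt it: q₁ = 33.6×2.03×12.4 + 33.6×338.0 = 12203 J
Heat the water can supply cooling to 0 °C: 658.8×4.21×56.7 = 157260 J > q₁, so all ice melts.
Energy balance: 658.8×4.21×(56.7 − T) = 12203 + 33.6×4.21×(T − 0)
2773.548(56.7 − T) = 12203 + 141.456 T
157260 − 12203 = 2915.004 T
T = 145057 / 2915.004 = 49.76 °C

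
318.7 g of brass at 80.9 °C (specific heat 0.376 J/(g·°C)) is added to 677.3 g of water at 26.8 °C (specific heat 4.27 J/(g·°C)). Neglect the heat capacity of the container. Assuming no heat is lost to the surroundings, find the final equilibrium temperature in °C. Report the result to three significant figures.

Heat lost by brass = heat gained by water.
(318.7)(0.376)(80.9 − T) = (677.3)(4.27)(T − 26.8)
119.8312 (80.9 − T) = 2892.071 (T − 26.8)
9694.3 − 119.8312 T = 2892.071 T − 77508
87202.3 = 3011.9022 T
T = 28.95 °C

T_f = 29.0 °C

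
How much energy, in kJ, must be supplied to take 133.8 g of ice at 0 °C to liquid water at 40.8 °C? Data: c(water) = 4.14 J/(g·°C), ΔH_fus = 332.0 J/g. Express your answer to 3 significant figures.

q = 67.0 kJ

q1 (melt at 0 °C): 133.8 × 332.0 = 44422 J
q2 (heat water 0.0→40.8 °C): 133.8 × 4.14 × 40.8 = 22600 J
Total: 44422 + 22600 = 67022 J = 67.0 kJ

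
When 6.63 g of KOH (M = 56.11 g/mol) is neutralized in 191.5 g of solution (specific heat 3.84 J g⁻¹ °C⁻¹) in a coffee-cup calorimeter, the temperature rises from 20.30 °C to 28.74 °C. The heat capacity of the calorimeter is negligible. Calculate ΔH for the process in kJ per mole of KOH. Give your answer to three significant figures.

ΔH = -52.5 kJ/mol

|ΔT| = |28.74 − 20.30| = 8.44 °C
|q_surr| = (191.5 × 3.84) × 8.44 = 735.36 × 8.44 = 6206 J
n(KOH) = 6.63 / 56.11 = 0.1182 mol
Temperature rose, so q_rxn = −|q_surr| = -6.206 kJ
ΔH = q_rxn / n = -52.50 kJ/mol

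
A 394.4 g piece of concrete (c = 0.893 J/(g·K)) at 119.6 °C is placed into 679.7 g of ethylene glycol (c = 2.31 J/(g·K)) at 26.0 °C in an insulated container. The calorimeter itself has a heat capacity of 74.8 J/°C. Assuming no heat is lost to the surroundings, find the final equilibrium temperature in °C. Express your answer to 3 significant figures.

T_f = 42.5 °C

Heat lost by concrete = heat gained by ethylene glycol + calorimeter.
(394.4)(0.893)(119.6 − T) = [(679.7)(2.31) + 74.8](T − 26.0)
352.1992 (119.6 − T) = 1644.907 (T − 26.0)
42123 − 352.1992 T = 1644.907 T − 42768
84891 = 1997.1062 T
T = 42.51 °C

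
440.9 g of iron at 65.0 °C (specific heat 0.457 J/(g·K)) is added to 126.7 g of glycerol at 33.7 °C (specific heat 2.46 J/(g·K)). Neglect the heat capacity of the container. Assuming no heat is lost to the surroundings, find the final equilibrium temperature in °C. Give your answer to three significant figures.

T_f = 46.0 °C

Heat lost by iron = heat gained by glycerol.
(440.9)(0.457)(65.0 − T) = (126.7)(2.46)(T − 33.7)
201.4913 (65.0 − T) = 311.682 (T − 33.7)
13097 − 201.4913 T = 311.682 T − 10504
23601 = 513.1733 T
T = 45.99 °C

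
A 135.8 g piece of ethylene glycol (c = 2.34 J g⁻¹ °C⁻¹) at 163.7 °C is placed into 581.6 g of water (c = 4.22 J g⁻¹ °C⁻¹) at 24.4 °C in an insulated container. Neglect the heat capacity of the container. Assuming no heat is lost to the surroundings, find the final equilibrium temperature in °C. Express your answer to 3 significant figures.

Heat lost by ethylene glycol = heat gained by water.
(135.8)(2.34)(163.7 − T) = (581.6)(4.22)(T − 24.4)
317.772 (163.7 − T) = 2454.352 (T − 24.4)
52019 − 317.772 T = 2454.352 T − 59886
111905 = 2772.124 T
T = 40.37 °C

T_f = 40.4 °C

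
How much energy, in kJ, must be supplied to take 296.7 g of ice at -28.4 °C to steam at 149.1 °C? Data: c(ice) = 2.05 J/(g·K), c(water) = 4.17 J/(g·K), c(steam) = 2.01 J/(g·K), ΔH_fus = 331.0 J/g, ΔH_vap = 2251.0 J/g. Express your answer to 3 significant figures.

q = 936 kJ

q1 (heat ice -28.4→0.0 °C): 296.7 × 2.05 × 28.4 = 17274 J
q2 (melt at 0 °C): 296.7 × 331.0 = 98208 J
q3 (heat water 0.0→100.0 °C): 296.7 × 4.17 × 100.0 = 123724 J
q4 (vaporize at 100 °C): 296.7 × 2251.0 = 667872 J
q5 (heat steam 100.0→149.1 °C): 296.7 × 2.01 × 49.1 = 29282 J
Total: 17274 + 98208 + 123724 + 667872 + 29282 = 936360 J = 936 kJ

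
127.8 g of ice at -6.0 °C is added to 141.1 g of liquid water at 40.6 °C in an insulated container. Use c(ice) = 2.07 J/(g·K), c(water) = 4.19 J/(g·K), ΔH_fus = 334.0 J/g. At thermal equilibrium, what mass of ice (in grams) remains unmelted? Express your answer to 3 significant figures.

Heat to warm all ice to 0 °C: 127.8×2.07×6.0 = 1587.3 J
Heat released by water cooling to 0 °C: 141.1×4.19×40.6 = 24003 J
24003 J < 1587.3 + 127.8×334.0 = 44272.5 J, so not all ice melts; final T = 0 °C.
Heat left for melting: 24003 − 1587.3 = 22415.7 J
Mass melted = 22415.7 / 334.0 = 67.11 g
Ice remaining = 127.8 − 67.11 = 60.69 g

m_ice remaining = 60.7 g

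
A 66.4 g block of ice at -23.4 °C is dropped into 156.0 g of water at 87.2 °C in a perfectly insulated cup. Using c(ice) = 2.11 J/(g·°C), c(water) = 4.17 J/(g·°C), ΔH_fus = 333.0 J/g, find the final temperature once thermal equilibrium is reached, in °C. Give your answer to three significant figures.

Heat to bring ice to 0 °C and melt it: q₁ = 66.4×2.11×23.4 + 66.4×333.0 = 25390 J
Heat the water can supply cooling to 0 °C: 156.0×4.17×87.2 = 56725.3 J > q₁, so all ice melts.
Energy balance: 156.0×4.17×(87.2 − T) = 25390 + 66.4×4.17×(T − 0)
650.52(87.2 − T) = 25390 + 276.888 T
56725.3 − 25390 = 927.408 T
T = 31335.3 / 927.408 = 33.79 °C

T_f = 33.8 °C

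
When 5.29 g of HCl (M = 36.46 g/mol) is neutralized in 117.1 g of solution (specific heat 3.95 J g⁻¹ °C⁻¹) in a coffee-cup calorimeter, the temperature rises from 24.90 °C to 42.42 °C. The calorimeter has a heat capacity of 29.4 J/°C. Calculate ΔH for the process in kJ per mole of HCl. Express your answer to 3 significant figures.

|ΔT| = |42.42 − 24.90| = 17.52 °C
|q_surr| = (117.1 × 3.95 + 29.4) × 17.52 = 491.945 × 17.52 = 8619 J
n(HCl) = 5.29 / 36.46 = 0.1451 mol
Temperature rose, so q_rxn = −|q_surr| = -8.619 kJ
ΔH = q_rxn / n = -59.40 kJ/mol

ΔH = -59.4 kJ/mol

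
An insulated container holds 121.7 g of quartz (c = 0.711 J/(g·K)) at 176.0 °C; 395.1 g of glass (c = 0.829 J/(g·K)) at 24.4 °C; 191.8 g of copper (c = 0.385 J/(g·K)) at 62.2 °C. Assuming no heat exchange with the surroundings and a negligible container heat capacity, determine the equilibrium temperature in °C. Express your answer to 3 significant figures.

Σ mᵢcᵢ(T − Tᵢ) = 0  ⇒  T = Σ mᵢcᵢTᵢ / Σ mᵢcᵢ
Σ mᵢcᵢ = 121.7×0.711 + 395.1×0.829 + 191.8×0.385 = 487.9096
Σ mᵢcᵢTᵢ = 86.5287×176.0 + 327.5379×24.4 + 73.843×62.2 = 27814
T = 27814 / 487.9096 = 57.01 °C

T_f = 57.0 °C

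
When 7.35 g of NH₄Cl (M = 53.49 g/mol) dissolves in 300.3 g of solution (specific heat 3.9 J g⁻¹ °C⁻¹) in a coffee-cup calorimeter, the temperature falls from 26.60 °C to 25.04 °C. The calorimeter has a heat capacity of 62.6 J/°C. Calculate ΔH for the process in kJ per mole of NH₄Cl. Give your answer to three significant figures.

|ΔT| = |25.04 − 26.60| = 1.56 °C
|q_surr| = (300.3 × 3.9 + 62.6) × 1.56 = 1233.77 × 1.56 = 1925 J
n(NH₄Cl) = 7.35 / 53.49 = 0.1374 mol
Temperature fell, so q_rxn = +|q_surr| = 1.925 kJ
ΔH = q_rxn / n = 14.01 kJ/mol

ΔH = 14.0 kJ/mol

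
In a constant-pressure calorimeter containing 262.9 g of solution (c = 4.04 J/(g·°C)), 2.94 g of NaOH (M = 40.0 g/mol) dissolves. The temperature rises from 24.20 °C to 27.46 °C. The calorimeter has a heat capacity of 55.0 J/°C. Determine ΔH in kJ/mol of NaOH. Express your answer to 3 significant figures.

|ΔT| = |27.46 − 24.20| = 3.26 °C
|q_surr| = (262.9 × 4.04 + 55.0) × 3.26 = 1117.116 × 3.26 = 3641.8 J
n(NaOH) = 2.94 / 40.0 = 0.073500 mol
Temperature rose, so q_rxn = −|q_surr| = -3.6418 kJ
ΔH = q_rxn / n = -49.548 kJ/mol

ΔH = -49.5 kJ/mol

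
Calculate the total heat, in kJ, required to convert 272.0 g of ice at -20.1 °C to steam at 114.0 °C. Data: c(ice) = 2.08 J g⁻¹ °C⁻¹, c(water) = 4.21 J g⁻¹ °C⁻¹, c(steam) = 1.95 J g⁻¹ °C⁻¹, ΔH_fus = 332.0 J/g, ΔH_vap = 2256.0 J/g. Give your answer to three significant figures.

q = 837 kJ

q1 (heat ice -20.1→0.0 °C): 272.0 × 2.08 × 20.1 = 11372 J
q2 (melt at 0 °C): 272.0 × 332.0 = 90304 J
q3 (heat water 0.0→100.0 °C): 272.0 × 4.21 × 100.0 = 114512 J
q4 (vaporize at 100 °C): 272.0 × 2256.0 = 613632 J
q5 (heat steam 100.0→114.0 °C): 272.0 × 1.95 × 14.0 = 7426 J
Total: 11372 + 90304 + 114512 + 613632 + 7426 = 837246 J = 837 kJ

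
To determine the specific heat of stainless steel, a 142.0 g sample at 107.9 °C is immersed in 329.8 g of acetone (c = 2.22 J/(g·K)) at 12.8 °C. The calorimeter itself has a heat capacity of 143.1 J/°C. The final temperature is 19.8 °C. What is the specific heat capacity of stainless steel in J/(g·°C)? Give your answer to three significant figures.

c = 0.490 J/(g·°C)

q_gained = (329.8 × 2.22 + 143.1) × (19.8 − 12.8) = 6127 J
q_lost = 142.0 × c × (107.9 − 19.8) = 12510.2 c
Set equal: c = 6127 / 12510.2 = 0.490 J/(g·°C)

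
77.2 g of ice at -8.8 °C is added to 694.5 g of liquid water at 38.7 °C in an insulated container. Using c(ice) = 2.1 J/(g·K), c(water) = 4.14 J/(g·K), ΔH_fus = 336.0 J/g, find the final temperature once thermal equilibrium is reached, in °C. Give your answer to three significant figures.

Heat to bring ice to 0 °C and melt it: q₁ = 77.2×2.1×8.8 + 77.2×336.0 = 27366 J
Heat the water can supply cooling to 0 °C: 694.5×4.14×38.7 = 111271 J > q₁, so all ice melts.
Energy balance: 694.5×4.14×(38.7 − T) = 27366 + 77.2×4.14×(T − 0)
2875.23(38.7 − T) = 27366 + 319.608 T
111271 − 27366 = 3194.838 T
T = 83905 / 3194.838 = 26.26 °C

T_f = 26.3 °C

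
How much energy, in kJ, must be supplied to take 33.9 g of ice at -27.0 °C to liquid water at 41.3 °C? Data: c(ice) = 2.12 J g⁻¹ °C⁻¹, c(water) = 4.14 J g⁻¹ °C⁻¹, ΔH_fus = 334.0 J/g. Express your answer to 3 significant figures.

q1 (heat ice -27.0→0.0 °C): 33.9 × 2.12 × 27.0 = 1940 J
q2 (melt at 0 °C): 33.9 × 334.0 = 11323 J
q3 (heat water 0.0→41.3 °C): 33.9 × 4.14 × 41.3 = 5796 J
Total: 1940 + 11323 + 5796 = 19059 J = 19.1 kJ

q = 19.1 kJ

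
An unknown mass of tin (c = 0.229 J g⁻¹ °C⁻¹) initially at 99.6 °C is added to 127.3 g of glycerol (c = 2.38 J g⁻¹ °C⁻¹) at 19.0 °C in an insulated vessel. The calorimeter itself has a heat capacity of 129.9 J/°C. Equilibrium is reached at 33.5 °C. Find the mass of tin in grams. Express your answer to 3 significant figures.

q_gained = (127.3 × 2.38 + 129.9) × (33.5 − 19.0) = 6277 J
q_lost = m × 0.229 × (99.6 − 33.5) = 15.1369 m
m = 6277 / 15.1369 = 415 g

m = 415 g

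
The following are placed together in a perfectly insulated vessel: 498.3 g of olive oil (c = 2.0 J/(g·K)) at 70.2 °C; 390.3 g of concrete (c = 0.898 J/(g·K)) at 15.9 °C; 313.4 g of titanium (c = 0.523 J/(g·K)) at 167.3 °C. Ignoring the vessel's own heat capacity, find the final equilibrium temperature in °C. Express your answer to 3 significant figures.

T_f = 68.1 °C

Σ mᵢcᵢ(T − Tᵢ) = 0  ⇒  T = Σ mᵢcᵢTᵢ / Σ mᵢcᵢ
Σ mᵢcᵢ = 498.3×2.0 + 390.3×0.898 + 313.4×0.523 = 1510.9976
Σ mᵢcᵢTᵢ = 996.6×70.2 + 350.4894×15.9 + 163.9082×167.3 = 102960
T = 102960 / 1510.9976 = 68.14 °C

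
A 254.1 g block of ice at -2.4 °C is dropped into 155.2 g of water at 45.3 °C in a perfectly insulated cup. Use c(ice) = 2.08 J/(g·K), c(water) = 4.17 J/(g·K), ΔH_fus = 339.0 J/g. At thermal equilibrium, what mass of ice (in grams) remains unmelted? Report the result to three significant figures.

m_ice remaining = 171 g

Heat to warm all ice to 0 °C: 254.1×2.08×2.4 = 1268.5 J
Heat released by water cooling to 0 °C: 155.2×4.17×45.3 = 29317 J
29317 J < 1268.5 + 254.1×339.0 = 87408.4 J, so not all ice melts; final T = 0 °C.
Heat left for melting: 29317 − 1268.5 = 28048.5 J
Mass melted = 28048.5 / 339.0 = 82.74 g
Ice remaining = 254.1 − 82.74 = 171.36 g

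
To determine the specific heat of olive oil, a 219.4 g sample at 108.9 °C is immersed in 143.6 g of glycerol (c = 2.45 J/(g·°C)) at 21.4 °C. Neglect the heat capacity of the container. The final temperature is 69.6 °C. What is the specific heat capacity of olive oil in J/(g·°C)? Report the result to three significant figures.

q_gained = (143.6 × 2.45) × (69.6 − 21.4) = 16960 J
q_lost = 219.4 × c × (108.9 − 69.6) = 8622.42 c
Set equal: c = 16960 / 8622.42 = 1.97 J/(g·°C)

c = 1.97 J/(g·°C)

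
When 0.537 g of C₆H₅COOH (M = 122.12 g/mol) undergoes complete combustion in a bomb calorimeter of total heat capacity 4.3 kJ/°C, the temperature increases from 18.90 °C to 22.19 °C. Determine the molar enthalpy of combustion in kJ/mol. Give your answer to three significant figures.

ΔH = -3220 kJ/mol

ΔT = 22.19 − 18.90 = 3.29 °C
q_cal = C_cal × ΔT = 4.3 × 3.29 = 14.147 kJ
n = 0.537 / 122.12 = 0.004397 mol
q_rxn = −q_cal = -14.147 kJ
ΔH = -14.147 / 0.004397 = -3217 kJ/mol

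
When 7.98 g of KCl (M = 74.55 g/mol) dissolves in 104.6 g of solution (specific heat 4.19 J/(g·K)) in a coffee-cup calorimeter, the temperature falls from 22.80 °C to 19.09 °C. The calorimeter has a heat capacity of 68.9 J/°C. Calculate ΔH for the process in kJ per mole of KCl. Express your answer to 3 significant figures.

ΔH = 17.6 kJ/mol

|ΔT| = |19.09 − 22.80| = 3.71 °C
|q_surr| = (104.6 × 4.19 + 68.9) × 3.71 = 507.174 × 3.71 = 1882 J
n(KCl) = 7.98 / 74.55 = 0.1070 mol
Temperature fell, so q_rxn = +|q_surr| = 1.882 kJ
ΔH = q_rxn / n = 17.59 kJ/mol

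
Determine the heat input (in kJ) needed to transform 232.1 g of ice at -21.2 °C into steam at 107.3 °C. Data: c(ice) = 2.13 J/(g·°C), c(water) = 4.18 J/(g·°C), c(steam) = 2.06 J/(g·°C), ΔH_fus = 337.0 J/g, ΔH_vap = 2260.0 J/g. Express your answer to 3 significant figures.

q1 (heat ice -21.2→0.0 °C): 232.1 × 2.13 × 21.2 = 10481 J
q2 (melt at 0 °C): 232.1 × 337.0 = 78218 J
q3 (heat water 0.0→100.0 °C): 232.1 × 4.18 × 100.0 = 97018 J
q4 (vaporize at 100 °C): 232.1 × 2260.0 = 524546 J
q5 (heat steam 100.0→107.3 °C): 232.1 × 2.06 × 7.3 = 3490 J
Total: 10481 + 78218 + 97018 + 524546 + 3490 = 713753 J = 714 kJ

q = 714 kJ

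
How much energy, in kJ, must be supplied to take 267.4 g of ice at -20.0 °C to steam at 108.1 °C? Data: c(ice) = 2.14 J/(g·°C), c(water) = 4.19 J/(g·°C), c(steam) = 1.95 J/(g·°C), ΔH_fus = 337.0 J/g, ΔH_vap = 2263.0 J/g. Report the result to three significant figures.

q = 823 kJ

q1 (heat ice -20.0→0.0 °C): 267.4 × 2.14 × 20.0 = 11445 J
q2 (melt at 0 °C): 267.4 × 337.0 = 90114 J
q3 (heat water 0.0→100.0 °C): 267.4 × 4.19 × 100.0 = 112041 J
q4 (vaporize at 100 °C): 267.4 × 2263.0 = 605126 J
q5 (heat steam 100.0→108.1 °C): 267.4 × 1.95 × 8.1 = 4224 J
Total: 11445 + 90114 + 112041 + 605126 + 4224 = 822950 J = 823 kJ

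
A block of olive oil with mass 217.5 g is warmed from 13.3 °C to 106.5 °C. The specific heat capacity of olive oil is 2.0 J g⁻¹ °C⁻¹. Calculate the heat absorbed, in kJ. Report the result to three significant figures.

q = m c ΔT = 217.5 × 2.0 × (106.5 − 13.3)
q = 217.5 × 2.0 × 93.2 = 40540 J = 40.5 kJ

q = 40.5 kJ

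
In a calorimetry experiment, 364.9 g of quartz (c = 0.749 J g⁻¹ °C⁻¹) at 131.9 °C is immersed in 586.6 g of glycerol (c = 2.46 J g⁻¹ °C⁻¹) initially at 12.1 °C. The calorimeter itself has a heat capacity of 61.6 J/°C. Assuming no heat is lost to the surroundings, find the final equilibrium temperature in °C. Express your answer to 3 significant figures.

T_f = 30.5 °C

Heat lost by quartz = heat gained by glycerol + calorimeter.
(364.9)(0.749)(131.9 − T) = [(586.6)(2.46) + 61.6](T − 12.1)
273.3101 (131.9 − T) = 1504.636 (T − 12.1)
36050 − 273.3101 T = 1504.636 T − 18206
54256 = 1777.9461 T
T = 30.52 °C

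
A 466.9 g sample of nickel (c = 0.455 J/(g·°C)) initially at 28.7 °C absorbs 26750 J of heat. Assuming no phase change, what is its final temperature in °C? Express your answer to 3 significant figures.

T_f = 155 °C

ΔT = q / (m c) = 26750 / (466.9 × 0.455) = 125.9 °C
T_f = 28.7 + 125.9 = 154.6 °C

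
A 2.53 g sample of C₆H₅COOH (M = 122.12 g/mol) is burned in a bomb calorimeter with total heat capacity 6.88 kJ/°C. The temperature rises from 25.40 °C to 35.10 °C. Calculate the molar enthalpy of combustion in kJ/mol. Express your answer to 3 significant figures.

ΔT = 35.10 − 25.40 = 9.70 °C
q_cal = C_cal × ΔT = 6.88 × 9.70 = 66.736 kJ
n = 2.53 / 122.12 = 0.02072 mol
q_rxn = −q_cal = -66.736 kJ
ΔH = -66.736 / 0.02072 = -3221 kJ/mol

ΔH = -3220 kJ/mol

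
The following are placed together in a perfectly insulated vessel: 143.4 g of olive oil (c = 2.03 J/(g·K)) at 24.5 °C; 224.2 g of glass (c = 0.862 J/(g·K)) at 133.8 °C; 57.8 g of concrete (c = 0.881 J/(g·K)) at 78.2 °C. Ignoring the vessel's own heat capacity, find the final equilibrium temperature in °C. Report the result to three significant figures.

T_f = 69.1 °C

Σ mᵢcᵢ(T − Tᵢ) = 0  ⇒  T = Σ mᵢcᵢTᵢ / Σ mᵢcᵢ
Σ mᵢcᵢ = 143.4×2.03 + 224.2×0.862 + 57.8×0.881 = 535.2842
Σ mᵢcᵢTᵢ = 291.102×24.5 + 193.2604×133.8 + 50.9218×78.2 = 36972
T = 36972 / 535.2842 = 69.07 °C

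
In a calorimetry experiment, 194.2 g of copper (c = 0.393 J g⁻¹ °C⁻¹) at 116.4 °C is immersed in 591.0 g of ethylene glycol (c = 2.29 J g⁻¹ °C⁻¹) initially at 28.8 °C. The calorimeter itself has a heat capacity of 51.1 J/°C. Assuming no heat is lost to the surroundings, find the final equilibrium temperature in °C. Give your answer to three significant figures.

Heat lost by copper = heat gained by ethylene glycol + calorimeter.
(194.2)(0.393)(116.4 − T) = [(591.0)(2.29) + 51.1](T − 28.8)
76.3206 (116.4 − T) = 1404.49 (T − 28.8)
8883.7 − 76.3206 T = 1404.49 T − 40449
49332.7 = 1480.8106 T
T = 33.31 °C

T_f = 33.3 °C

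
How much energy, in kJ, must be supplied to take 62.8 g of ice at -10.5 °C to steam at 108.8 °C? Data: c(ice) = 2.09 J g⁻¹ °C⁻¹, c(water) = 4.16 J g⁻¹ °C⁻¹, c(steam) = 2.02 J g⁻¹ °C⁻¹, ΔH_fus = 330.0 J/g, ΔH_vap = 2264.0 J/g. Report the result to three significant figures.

q1 (heat ice -10.5→0.0 °C): 62.8 × 2.09 × 10.5 = 1378 J
q2 (melt at 0 °C): 62.8 × 330.0 = 20724 J
q3 (heat water 0.0→100.0 °C): 62.8 × 4.16 × 100.0 = 26125 J
q4 (vaporize at 100 °C): 62.8 × 2264.0 = 142179 J
q5 (heat steam 100.0→108.8 °C): 62.8 × 2.02 × 8.8 = 1116 J
Total: 1378 + 20724 + 26125 + 142179 + 1116 = 191522 J = 192 kJ

q = 192 kJ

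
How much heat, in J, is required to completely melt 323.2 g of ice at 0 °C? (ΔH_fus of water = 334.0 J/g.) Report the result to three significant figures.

q = 108000 J

q = m × ΔH_fus = 323.2 × 334.0 = 107900 J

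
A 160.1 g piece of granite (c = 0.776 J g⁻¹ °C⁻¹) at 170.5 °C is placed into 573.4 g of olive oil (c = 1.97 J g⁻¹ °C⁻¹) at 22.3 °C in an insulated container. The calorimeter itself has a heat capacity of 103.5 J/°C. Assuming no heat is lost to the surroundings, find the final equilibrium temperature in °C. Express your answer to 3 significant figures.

Heat lost by granite = heat gained by olive oil + calorimeter.
(160.1)(0.776)(170.5 − T) = [(573.4)(1.97) + 103.5](T − 22.3)
124.2376 (170.5 − T) = 1233.098 (T − 22.3)
21183 − 124.2376 T = 1233.098 T − 27498
48681 = 1357.3356 T
T = 35.87 °C

T_f = 35.9 °C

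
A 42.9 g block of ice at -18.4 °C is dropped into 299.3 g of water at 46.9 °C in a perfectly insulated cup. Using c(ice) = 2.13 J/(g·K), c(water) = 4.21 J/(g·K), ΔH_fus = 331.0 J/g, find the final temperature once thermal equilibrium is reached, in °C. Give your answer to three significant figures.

T_f = 30.0 °C

Heat to bring ice to 0 °C and melt it: q₁ = 42.9×2.13×18.4 + 42.9×331.0 = 15881 J
Heat the water can supply cooling to 0 °C: 299.3×4.21×46.9 = 59096.5 J > q₁, so all ice melts.
Energy balance: 299.3×4.21×(46.9 − T) = 15881 + 42.9×4.21×(T − 0)
1260.053(46.9 − T) = 15881 + 180.609 T
59096.5 − 15881 = 1440.662 T
T = 43215.5 / 1440.662 = 30.00 °C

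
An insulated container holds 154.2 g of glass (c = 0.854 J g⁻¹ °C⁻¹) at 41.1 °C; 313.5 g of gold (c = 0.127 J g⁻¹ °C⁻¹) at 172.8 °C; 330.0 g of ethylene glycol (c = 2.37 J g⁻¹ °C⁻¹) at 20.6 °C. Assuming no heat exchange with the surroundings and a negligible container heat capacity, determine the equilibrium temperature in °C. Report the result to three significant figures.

T_f = 29.8 °C

Σ mᵢcᵢ(T − Tᵢ) = 0  ⇒  T = Σ mᵢcᵢTᵢ / Σ mᵢcᵢ
Σ mᵢcᵢ = 154.2×0.854 + 313.5×0.127 + 330.0×2.37 = 953.6013
Σ mᵢcᵢTᵢ = 131.6868×41.1 + 39.8145×172.8 + 782.1×20.6 = 28404
T = 28404 / 953.6013 = 29.79 °C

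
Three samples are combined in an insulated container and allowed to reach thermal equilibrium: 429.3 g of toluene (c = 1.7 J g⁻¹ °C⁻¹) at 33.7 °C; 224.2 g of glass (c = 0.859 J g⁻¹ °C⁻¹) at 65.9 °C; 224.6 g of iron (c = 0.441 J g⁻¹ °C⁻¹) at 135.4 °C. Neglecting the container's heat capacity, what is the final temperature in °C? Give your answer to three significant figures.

T_f = 49.6 °C

Σ mᵢcᵢ(T − Tᵢ) = 0  ⇒  T = Σ mᵢcᵢTᵢ / Σ mᵢcᵢ
Σ mᵢcᵢ = 429.3×1.7 + 224.2×0.859 + 224.6×0.441 = 1021.4464
Σ mᵢcᵢTᵢ = 729.81×33.7 + 192.5878×65.9 + 99.0486×135.4 = 50697
T = 50697 / 1021.4464 = 49.63 °C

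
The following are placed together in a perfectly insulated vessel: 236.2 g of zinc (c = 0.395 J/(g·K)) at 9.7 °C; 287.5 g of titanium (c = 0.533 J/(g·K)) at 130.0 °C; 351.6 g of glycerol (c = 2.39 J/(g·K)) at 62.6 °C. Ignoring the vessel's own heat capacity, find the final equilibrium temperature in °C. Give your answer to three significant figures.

Σ mᵢcᵢ(T − Tᵢ) = 0  ⇒  T = Σ mᵢcᵢTᵢ / Σ mᵢcᵢ
Σ mᵢcᵢ = 236.2×0.395 + 287.5×0.533 + 351.6×2.39 = 1086.8605
Σ mᵢcᵢTᵢ = 93.299×9.7 + 153.2375×130.0 + 840.324×62.6 = 73430
T = 73430 / 1086.8605 = 67.56 °C

T_f = 67.6 °C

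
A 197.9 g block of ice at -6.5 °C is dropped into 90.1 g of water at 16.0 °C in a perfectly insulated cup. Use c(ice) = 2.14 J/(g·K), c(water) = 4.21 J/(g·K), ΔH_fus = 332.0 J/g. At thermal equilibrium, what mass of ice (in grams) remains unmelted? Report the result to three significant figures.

Heat to warm all ice to 0 °C: 197.9×2.14×6.5 = 2752.8 J
Heat released by water cooling to 0 °C: 90.1×4.21×16.0 = 6069.1 J
6069.1 J < 2752.8 + 197.9×332.0 = 68455.6 J, so not all ice melts; final T = 0 °C.
Heat left for melting: 6069.1 − 2752.8 = 3316.3 J
Mass melted = 3316.3 / 332.0 = 9.989 g
Ice remaining = 197.9 − 9.989 = 187.911 g

m_ice remaining = 188 g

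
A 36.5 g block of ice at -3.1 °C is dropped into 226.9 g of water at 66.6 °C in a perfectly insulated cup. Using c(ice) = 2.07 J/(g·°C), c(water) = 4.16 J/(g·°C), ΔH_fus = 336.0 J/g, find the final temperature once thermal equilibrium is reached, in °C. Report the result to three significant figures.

Heat to bring ice to 0 °C and melt it: q₁ = 36.5×2.07×3.1 + 36.5×336.0 = 12498 J
Heat the water can supply cooling to 0 °C: 226.9×4.16×66.6 = 62864.0 J > q₁, so all ice melts.
Energy balance: 226.9×4.16×(66.6 − T) = 12498 + 36.5×4.16×(T − 0)
943.904(66.6 − T) = 12498 + 151.84 T
62864.0 − 12498 = 1095.744 T
T = 50366.0 / 1095.744 = 45.97 °C

T_f = 46.0 °C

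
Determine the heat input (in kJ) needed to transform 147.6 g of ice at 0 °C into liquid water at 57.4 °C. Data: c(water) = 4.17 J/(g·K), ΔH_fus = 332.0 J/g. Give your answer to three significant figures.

q1 (melt at 0 °C): 147.6 × 332.0 = 49003 J
q2 (heat water 0.0→57.4 °C): 147.6 × 4.17 × 57.4 = 35329 J
Total: 49003 + 35329 = 84332 J = 84.3 kJ

q = 84.3 kJ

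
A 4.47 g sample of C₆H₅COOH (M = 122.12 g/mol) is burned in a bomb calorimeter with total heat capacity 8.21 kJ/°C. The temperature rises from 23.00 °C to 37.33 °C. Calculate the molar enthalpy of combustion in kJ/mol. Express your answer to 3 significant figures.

ΔT = 37.33 − 23.00 = 14.33 °C
q_cal = C_cal × ΔT = 8.21 × 14.33 = 117.6493 kJ
n = 4.47 / 122.12 = 0.03660 mol
q_rxn = −q_cal = -117.6493 kJ
ΔH = -117.6493 / 0.03660 = -3214 kJ/mol

ΔH = -3210 kJ/mol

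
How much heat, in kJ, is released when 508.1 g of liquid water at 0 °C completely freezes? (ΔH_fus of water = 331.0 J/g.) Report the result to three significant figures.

q = 168 kJ

q = m × ΔH_fus = 508.1 × 331.0 = 168200 J = 168 kJ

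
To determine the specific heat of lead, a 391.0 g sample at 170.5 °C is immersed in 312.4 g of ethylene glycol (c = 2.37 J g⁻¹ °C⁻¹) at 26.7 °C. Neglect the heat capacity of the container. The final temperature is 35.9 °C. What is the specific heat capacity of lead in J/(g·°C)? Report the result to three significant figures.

c = 0.129 J/(g·°C)

q_gained = (312.4 × 2.37) × (35.9 − 26.7) = 6812 J
q_lost = 391.0 × c × (170.5 − 35.9) = 52628.6 c
Set equal: c = 6812 / 52628.6 = 0.129 J/(g·°C)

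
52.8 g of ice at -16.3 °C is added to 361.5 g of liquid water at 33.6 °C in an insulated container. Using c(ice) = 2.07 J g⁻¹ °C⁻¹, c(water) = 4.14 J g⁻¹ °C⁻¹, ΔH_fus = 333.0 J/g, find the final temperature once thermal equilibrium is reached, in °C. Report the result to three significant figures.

T_f = 18.0 °C

Heat to bring ice to 0 °C and melt it: q₁ = 52.8×2.07×16.3 + 52.8×333.0 = 19364 J
Heat the water can supply cooling to 0 °C: 361.5×4.14×33.6 = 50286.1 J > q₁, so all ice melts.
Energy balance: 361.5×4.14×(33.6 − T) = 19364 + 52.8×4.14×(T − 0)
1496.61(33.6 − T) = 19364 + 218.592 T
50286.1 − 19364 = 1715.202 T
T = 30922.1 / 1715.202 = 18.03 °C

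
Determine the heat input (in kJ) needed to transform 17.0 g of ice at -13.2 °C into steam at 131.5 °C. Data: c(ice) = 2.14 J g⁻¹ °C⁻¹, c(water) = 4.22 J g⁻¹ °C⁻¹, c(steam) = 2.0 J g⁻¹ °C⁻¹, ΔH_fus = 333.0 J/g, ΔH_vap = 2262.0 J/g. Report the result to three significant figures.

q1 (heat ice -13.2→0.0 °C): 17.0 × 2.14 × 13.2 = 480 J
q2 (melt at 0 °C): 17.0 × 333.0 = 5661 J
q3 (heat water 0.0→100.0 °C): 17.0 × 4.22 × 100.0 = 7174 J
q4 (vaporize at 100 °C): 17.0 × 2262.0 = 38454 J
q5 (heat steam 100.0→131.5 °C): 17.0 × 2.0 × 31.5 = 1071 J
Total: 480 + 5661 + 7174 + 38454 + 1071 = 52840 J = 52.8 kJ

q = 52.8 kJ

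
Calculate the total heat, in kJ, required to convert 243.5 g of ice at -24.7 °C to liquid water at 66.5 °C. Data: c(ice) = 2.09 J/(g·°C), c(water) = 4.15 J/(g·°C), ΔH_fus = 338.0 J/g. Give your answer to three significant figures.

q = 162 kJ

q1 (heat ice -24.7→0.0 °C): 243.5 × 2.09 × 24.7 = 12570 J
q2 (melt at 0 °C): 243.5 × 338.0 = 82303 J
q3 (heat water 0.0→66.5 °C): 243.5 × 4.15 × 66.5 = 67200 J
Total: 12570 + 82303 + 67200 = 162073 J = 162 kJ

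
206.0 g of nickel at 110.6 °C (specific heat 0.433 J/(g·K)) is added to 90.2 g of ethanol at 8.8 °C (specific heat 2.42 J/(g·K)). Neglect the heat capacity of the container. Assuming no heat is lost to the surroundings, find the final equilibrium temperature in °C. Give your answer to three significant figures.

Heat lost by nickel = heat gained by ethanol.
(206.0)(0.433)(110.6 − T) = (90.2)(2.42)(T − 8.8)
89.198 (110.6 − T) = 218.284 (T − 8.8)
9865.3 − 89.198 T = 218.284 T − 1920.9
11786.2 = 307.482 T
T = 38.33 °C

T_f = 38.3 °C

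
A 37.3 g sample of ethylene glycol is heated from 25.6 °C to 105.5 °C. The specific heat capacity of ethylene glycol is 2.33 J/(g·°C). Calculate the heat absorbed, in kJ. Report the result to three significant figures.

q = m c ΔT = 37.3 × 2.33 × (105.5 − 25.6)
q = 37.3 × 2.33 × 79.9 = 6944 J = 6.94 kJ

q = 6.94 kJ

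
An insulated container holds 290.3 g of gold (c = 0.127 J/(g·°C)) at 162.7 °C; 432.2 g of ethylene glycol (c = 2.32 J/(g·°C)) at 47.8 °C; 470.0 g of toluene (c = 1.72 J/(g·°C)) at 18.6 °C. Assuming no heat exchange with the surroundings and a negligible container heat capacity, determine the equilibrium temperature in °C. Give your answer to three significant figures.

Σ mᵢcᵢ(T − Tᵢ) = 0  ⇒  T = Σ mᵢcᵢTᵢ / Σ mᵢcᵢ
Σ mᵢcᵢ = 290.3×0.127 + 432.2×2.32 + 470.0×1.72 = 1847.9721
Σ mᵢcᵢTᵢ = 36.8681×162.7 + 1002.704×47.8 + 808.4×18.6 = 68964
T = 68964 / 1847.9721 = 37.32 °C

T_f = 37.3 °C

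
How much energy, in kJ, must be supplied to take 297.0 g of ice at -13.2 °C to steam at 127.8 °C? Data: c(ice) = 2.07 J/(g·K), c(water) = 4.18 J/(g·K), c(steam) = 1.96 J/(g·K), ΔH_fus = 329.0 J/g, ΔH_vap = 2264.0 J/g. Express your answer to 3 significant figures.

q = 919 kJ

q1 (heat ice -13.2→0.0 °C): 297.0 × 2.07 × 13.2 = 8115 J
q2 (melt at 0 °C): 297.0 × 329.0 = 97713 J
q3 (heat water 0.0→100.0 °C): 297.0 × 4.18 × 100.0 = 124146 J
q4 (vaporize at 100 °C): 297.0 × 2264.0 = 672408 J
q5 (heat steam 100.0→127.8 °C): 297.0 × 1.96 × 27.8 = 16183 J
Total: 8115 + 97713 + 124146 + 672408 + 16183 = 918565 J = 919 kJ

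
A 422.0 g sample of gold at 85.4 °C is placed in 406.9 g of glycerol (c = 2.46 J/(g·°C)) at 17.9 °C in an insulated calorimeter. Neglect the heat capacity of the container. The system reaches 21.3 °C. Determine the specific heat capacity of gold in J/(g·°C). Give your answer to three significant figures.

q_gained = (406.9 × 2.46) × (21.3 − 17.9) = 3403 J
q_lost = 422.0 × c × (85.4 − 21.3) = 27050.2 c
Set equal: c = 3403 / 27050.2 = 0.126 J/(g·°C)

c = 0.126 J/(g·°C)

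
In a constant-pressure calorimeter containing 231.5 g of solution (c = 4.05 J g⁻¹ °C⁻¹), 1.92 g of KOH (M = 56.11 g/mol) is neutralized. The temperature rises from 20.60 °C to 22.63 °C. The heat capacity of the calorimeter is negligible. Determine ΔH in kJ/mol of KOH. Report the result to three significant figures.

ΔH = -55.6 kJ/mol

|ΔT| = |22.63 − 20.60| = 2.03 °C
|q_surr| = (231.5 × 4.05) × 2.03 = 937.575 × 2.03 = 1903 J
n(KOH) = 1.92 / 56.11 = 0.03422 mol
Temperature rose, so q_rxn = −|q_surr| = -1.903 kJ
ΔH = q_rxn / n = -55.61 kJ/mol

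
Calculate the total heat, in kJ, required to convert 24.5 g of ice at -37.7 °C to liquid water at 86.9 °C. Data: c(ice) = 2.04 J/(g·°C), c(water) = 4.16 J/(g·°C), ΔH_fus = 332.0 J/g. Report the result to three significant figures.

q1 (heat ice -37.7→0.0 °C): 24.5 × 2.04 × 37.7 = 1884 J
q2 (melt at 0 °C): 24.5 × 332.0 = 8134 J
q3 (heat water 0.0→86.9 °C): 24.5 × 4.16 × 86.9 = 8857 J
Total: 1884 + 8134 + 8857 = 18875 J = 18.9 kJ

q = 18.9 kJ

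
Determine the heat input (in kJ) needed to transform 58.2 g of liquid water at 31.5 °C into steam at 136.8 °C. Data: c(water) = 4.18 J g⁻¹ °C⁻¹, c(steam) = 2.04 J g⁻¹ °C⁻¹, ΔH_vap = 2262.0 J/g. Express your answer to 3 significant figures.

q = 153 kJ

q1 (heat water 31.5→100.0 °C): 58.2 × 4.18 × 68.5 = 16664 J
q2 (vaporize at 100 °C): 58.2 × 2262.0 = 131648 J
q3 (heat steam 100.0→136.8 °C): 58.2 × 2.04 × 36.8 = 4369 J
Total: 16664 + 131648 + 4369 = 152681 J = 153 kJ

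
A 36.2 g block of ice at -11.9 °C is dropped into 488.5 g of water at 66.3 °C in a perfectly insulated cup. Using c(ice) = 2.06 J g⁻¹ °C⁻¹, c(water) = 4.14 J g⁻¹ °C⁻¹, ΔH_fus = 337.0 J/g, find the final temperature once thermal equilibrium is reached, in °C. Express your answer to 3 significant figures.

Heat to bring ice to 0 °C and melt it: q₁ = 36.2×2.06×11.9 + 36.2×337.0 = 13087 J
Heat the water can supply cooling to 0 °C: 488.5×4.14×66.3 = 134084 J > q₁, so all ice melts.
Energy balance: 488.5×4.14×(66.3 − T) = 13087 + 36.2×4.14×(T − 0)
2022.39(66.3 − T) = 13087 + 149.868 T
134084 − 13087 = 2172.258 T
T = 120997 / 2172.258 = 55.70 °C

T_f = 55.7 °C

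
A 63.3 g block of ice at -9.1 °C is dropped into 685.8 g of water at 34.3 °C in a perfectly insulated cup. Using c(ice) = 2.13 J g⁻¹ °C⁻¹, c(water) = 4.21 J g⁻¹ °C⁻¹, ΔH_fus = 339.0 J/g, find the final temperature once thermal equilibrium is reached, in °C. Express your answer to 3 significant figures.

T_f = 24.2 °C

Heat to bring ice to 0 °C and melt it: q₁ = 63.3×2.13×9.1 + 63.3×339.0 = 22686 J
Heat the water can supply cooling to 0 °C: 685.8×4.21×34.3 = 99031.6 J > q₁, so all ice melts.
Energy balance: 685.8×4.21×(34.3 − T) = 22686 + 63.3×4.21×(T − 0)
2887.218(34.3 − T) = 22686 + 266.493 T
99031.6 − 22686 = 3153.711 T
T = 76345.6 / 3153.711 = 24.21 °C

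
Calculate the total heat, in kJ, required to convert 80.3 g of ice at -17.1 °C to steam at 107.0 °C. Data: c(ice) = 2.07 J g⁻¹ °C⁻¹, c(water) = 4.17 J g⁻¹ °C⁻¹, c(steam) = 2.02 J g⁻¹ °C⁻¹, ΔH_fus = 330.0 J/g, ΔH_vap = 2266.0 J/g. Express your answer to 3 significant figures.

q = 246 kJ

q1 (heat ice -17.1→0.0 °C): 80.3 × 2.07 × 17.1 = 2842 J
q2 (melt at 0 °C): 80.3 × 330.0 = 26499 J
q3 (heat water 0.0→100.0 °C): 80.3 × 4.17 × 100.0 = 33485 J
q4 (vaporize at 100 °C): 80.3 × 2266.0 = 181960 J
q5 (heat steam 100.0→107.0 °C): 80.3 × 2.02 × 7.0 = 1135 J
Total: 2842 + 26499 + 33485 + 181960 + 1135 = 245921 J = 246 kJ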